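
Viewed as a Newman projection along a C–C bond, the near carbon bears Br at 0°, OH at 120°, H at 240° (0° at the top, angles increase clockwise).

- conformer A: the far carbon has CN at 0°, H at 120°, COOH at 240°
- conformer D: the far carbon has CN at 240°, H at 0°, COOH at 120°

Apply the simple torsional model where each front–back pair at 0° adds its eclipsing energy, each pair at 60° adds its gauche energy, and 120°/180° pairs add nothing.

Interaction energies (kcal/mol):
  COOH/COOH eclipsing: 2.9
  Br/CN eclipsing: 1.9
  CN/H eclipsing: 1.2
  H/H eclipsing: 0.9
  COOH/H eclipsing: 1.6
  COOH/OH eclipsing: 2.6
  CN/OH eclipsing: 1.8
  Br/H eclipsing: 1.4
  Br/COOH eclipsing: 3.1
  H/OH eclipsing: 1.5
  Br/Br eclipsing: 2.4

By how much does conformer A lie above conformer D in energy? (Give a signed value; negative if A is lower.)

A (eclipsed): Br–CN eclipsed, OH–H eclipsed, H–COOH eclipsed; 1.9 + 1.5 + 1.6 = 5.0 kcal/mol.
D (eclipsed): Br–H eclipsed, OH–COOH eclipsed, H–CN eclipsed; 1.4 + 2.6 + 1.2 = 5.2 kcal/mol.
E(A) − E(D) = 5.0 − 5.2 = -0.2 kcal/mol.

-0.2 kcal/mol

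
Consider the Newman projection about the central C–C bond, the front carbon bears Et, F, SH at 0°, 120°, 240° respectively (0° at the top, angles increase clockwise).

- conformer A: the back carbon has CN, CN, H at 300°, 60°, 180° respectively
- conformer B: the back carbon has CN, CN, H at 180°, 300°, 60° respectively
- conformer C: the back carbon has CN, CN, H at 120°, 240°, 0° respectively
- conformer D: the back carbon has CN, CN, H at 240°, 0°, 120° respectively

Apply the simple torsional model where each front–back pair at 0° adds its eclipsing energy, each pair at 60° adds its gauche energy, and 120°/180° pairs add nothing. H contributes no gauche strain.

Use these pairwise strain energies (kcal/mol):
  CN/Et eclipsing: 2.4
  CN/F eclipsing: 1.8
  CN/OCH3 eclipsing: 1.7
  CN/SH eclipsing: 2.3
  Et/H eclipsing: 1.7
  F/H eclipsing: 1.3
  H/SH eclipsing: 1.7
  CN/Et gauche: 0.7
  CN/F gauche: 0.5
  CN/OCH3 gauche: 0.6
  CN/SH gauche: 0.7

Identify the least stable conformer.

D

A (staggered): Et–CN gauche, Et–CN gauche, F–CN gauche, SH–CN gauche; 0.7 + 0.7 + 0.5 + 0.7 = 2.6 kcal/mol.
B (staggered): Et–CN gauche, F–CN gauche, SH–CN gauche, SH–CN gauche; 0.7 + 0.5 + 0.7 + 0.7 = 2.6 kcal/mol.
C (eclipsed): Et–H eclipsed, F–CN eclipsed, SH–CN eclipsed; 1.7 + 1.8 + 2.3 = 5.8 kcal/mol.
D (eclipsed): Et–CN eclipsed, F–H eclipsed, SH–CN eclipsed; 2.4 + 1.3 + 2.3 = 6.0 kcal/mol.
D has the highest total (6.0 kcal/mol).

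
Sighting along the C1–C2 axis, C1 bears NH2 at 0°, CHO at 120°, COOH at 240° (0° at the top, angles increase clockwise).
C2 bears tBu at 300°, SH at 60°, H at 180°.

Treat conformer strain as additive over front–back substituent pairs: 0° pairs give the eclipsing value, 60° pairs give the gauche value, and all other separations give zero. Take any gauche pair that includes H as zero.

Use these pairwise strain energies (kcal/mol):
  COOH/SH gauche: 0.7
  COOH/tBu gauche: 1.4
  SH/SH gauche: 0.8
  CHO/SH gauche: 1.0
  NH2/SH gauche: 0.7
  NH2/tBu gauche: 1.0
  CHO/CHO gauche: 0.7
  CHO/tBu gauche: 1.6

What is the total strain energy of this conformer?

This conformer is staggered. NH2 at 0° is gauche with tBu at 300° (1.0); NH2 at 0° is gauche with SH at 60° (0.7); CHO at 120° is gauche with SH at 60° (1.0); COOH at 240° is gauche with tBu at 300° (1.4). Total 4.1 kcal/mol.

4.1 kcal/mol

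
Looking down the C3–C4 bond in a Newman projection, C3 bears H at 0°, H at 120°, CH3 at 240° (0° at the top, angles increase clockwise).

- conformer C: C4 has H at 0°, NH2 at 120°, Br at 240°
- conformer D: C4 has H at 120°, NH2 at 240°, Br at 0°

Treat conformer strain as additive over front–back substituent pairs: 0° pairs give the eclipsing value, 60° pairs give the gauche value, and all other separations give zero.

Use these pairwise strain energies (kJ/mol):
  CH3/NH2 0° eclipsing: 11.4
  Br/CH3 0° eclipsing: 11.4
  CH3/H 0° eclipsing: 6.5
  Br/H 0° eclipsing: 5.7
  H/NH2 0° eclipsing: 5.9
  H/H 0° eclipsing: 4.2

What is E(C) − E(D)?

C is eclipsed. H at 0° is eclipsed with H at 0° (4.2); H at 120° is eclipsed with NH2 at 120° (5.9); CH3 at 240° is eclipsed with Br at 240° (11.4). Total 21.5 kJ/mol.
D is eclipsed. H at 0° is eclipsed with Br at 0° (5.7); H at 120° is eclipsed with H at 120° (4.2); CH3 at 240° is eclipsed with NH2 at 240° (11.4). Total 21.3 kJ/mol.
E(C) − E(D) = 21.5 − 21.3 = +0.2 kJ/mol.

+0.2 kJ/mol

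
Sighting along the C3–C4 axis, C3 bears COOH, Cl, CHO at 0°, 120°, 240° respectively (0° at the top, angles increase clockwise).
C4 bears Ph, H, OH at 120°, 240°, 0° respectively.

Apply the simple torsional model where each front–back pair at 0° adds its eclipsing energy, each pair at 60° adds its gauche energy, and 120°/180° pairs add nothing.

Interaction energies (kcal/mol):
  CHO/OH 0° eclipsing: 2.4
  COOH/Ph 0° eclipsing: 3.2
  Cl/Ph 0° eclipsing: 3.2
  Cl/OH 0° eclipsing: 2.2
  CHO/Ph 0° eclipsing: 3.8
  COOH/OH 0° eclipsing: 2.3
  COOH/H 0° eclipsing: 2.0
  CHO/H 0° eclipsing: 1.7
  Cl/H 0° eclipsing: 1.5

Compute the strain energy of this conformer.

7.2 kcal/mol

This conformer (eclipsed): COOH(0°)/OH(0°) eclipsed 2.3; Cl(120°)/Ph(120°) eclipsed 3.2; CHO(240°)/H(240°) eclipsed 1.7 → 7.2 kcal/mol.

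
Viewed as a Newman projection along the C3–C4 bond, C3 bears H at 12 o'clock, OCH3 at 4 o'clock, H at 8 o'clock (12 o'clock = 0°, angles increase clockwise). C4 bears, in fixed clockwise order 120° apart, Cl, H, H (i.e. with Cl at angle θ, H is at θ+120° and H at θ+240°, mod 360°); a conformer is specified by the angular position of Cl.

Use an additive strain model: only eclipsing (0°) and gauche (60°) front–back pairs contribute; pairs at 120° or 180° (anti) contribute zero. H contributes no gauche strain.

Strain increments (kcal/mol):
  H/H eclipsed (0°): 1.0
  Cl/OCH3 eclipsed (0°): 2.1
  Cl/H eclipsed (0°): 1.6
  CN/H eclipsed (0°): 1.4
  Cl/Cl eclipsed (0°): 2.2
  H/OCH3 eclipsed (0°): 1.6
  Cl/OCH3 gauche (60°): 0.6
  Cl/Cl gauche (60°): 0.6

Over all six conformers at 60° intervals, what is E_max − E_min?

4.2 kcal/mol

Cl at 0° (eclipsed): H–Cl eclipsed, OCH3–H eclipsed, H–H eclipsed; 1.6 + 1.6 + 1.0 = 4.2 kcal/mol.
Cl at 60° (staggered): OCH3–Cl gauche; 0.6 = 0.6 kcal/mol.
Cl at 120° (eclipsed): H–H eclipsed, OCH3–Cl eclipsed, H–H eclipsed; 1.0 + 2.1 + 1.0 = 4.1 kcal/mol.
Cl at 180° (staggered): OCH3–Cl gauche; 0.6 = 0.6 kcal/mol.
Cl at 240° (eclipsed): H–H eclipsed, OCH3–H eclipsed, H–Cl eclipsed; 1.0 + 1.6 + 1.6 = 4.2 kcal/mol.
Cl at 300° (staggered): no non-H gauche contacts → 0.0 kcal/mol.
Max at 0° (4.2 kcal/mol), min at 300° (0.0 kcal/mol); barrier = 4.2 kcal/mol.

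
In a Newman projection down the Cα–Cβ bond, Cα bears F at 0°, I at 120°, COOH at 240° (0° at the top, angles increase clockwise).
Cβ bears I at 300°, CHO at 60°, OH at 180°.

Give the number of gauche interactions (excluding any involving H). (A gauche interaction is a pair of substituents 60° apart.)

Non-H gauche pairs: F(0°)/I(300°); F(0°)/CHO(60°); I(120°)/CHO(60°); I(120°)/OH(180°); COOH(240°)/I(300°); COOH(240°)/OH(180°) — 6 interactions.

6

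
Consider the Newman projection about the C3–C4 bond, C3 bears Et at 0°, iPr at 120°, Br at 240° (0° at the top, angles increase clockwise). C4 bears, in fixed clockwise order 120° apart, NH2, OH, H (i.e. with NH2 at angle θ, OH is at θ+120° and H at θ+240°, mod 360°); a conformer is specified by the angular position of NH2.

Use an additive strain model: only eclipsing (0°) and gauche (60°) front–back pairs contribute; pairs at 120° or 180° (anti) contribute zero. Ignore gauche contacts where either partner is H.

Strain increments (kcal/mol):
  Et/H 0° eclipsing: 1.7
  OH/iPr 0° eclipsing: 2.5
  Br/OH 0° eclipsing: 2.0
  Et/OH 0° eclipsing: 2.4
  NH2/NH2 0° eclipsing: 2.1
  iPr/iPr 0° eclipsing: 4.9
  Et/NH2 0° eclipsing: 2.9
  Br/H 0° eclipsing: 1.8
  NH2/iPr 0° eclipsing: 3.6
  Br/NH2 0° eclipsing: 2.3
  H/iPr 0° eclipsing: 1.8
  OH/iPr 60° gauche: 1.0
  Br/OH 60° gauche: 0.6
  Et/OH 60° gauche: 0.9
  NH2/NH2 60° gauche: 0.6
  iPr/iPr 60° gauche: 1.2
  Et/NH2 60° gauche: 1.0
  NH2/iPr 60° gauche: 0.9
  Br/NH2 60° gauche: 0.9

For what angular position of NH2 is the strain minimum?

NH2 at 0° (eclipsed): Et–NH2 eclipsed, iPr–OH eclipsed, Br–H eclipsed; 2.9 + 2.5 + 1.8 = 7.2 kcal/mol.
NH2 at 60° (staggered): Et–NH2 gauche, iPr–NH2 gauche, iPr–OH gauche, Br–OH gauche; 1.0 + 0.9 + 1.0 + 0.6 = 3.5 kcal/mol.
NH2 at 120° (eclipsed): Et–H eclipsed, iPr–NH2 eclipsed, Br–OH eclipsed; 1.7 + 3.6 + 2.0 = 7.3 kcal/mol.
NH2 at 180° (staggered): Et–OH gauche, iPr–NH2 gauche, Br–NH2 gauche, Br–OH gauche; 0.9 + 0.9 + 0.9 + 0.6 = 3.3 kcal/mol.
NH2 at 240° (eclipsed): Et–OH eclipsed, iPr–H eclipsed, Br–NH2 eclipsed; 2.4 + 1.8 + 2.3 = 6.5 kcal/mol.
NH2 at 300° (staggered): Et–NH2 gauche, Et–OH gauche, iPr–OH gauche, Br–NH2 gauche; 1.0 + 0.9 + 1.0 + 0.9 = 3.8 kcal/mol.
The minimum (3.3 kcal/mol) occurs with NH2 at 180°.

180°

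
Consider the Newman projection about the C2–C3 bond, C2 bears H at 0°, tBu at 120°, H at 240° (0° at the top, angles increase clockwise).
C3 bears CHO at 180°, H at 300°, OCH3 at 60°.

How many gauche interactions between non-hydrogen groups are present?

Non-H gauche pairs: tBu(120°)/CHO(180°); tBu(120°)/OCH3(60°) — 2 interactions.

2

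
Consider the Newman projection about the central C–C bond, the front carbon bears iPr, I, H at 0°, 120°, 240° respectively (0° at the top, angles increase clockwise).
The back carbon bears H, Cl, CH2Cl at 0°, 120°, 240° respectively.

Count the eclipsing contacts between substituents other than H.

1

Non-H eclipsing pairs: I(120°)/Cl(120°) — 1 interaction.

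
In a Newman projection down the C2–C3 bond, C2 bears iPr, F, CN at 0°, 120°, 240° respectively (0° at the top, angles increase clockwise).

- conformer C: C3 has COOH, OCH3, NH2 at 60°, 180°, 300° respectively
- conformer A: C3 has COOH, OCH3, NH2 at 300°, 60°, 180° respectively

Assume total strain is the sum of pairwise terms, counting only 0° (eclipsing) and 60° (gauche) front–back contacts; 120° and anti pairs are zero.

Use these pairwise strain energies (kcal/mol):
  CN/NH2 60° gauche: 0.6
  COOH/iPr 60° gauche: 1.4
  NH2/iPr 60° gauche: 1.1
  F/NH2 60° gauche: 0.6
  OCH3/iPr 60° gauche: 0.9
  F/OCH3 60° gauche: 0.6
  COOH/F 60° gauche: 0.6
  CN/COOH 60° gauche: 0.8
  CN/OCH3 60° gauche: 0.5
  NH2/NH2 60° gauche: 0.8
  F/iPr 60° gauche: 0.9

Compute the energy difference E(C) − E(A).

-0.1 kcal/mol

C (staggered): iPr–COOH gauche, iPr–NH2 gauche, F–COOH gauche, F–OCH3 gauche, CN–OCH3 gauche, CN–NH2 gauche; 1.4 + 1.1 + 0.6 + 0.6 + 0.5 + 0.6 = 4.8 kcal/mol.
A (staggered): iPr–COOH gauche, iPr–OCH3 gauche, F–OCH3 gauche, F–NH2 gauche, CN–COOH gauche, CN–NH2 gauche; 1.4 + 0.9 + 0.6 + 0.6 + 0.8 + 0.6 = 4.9 kcal/mol.
E(C) − E(A) = 4.8 − 4.9 = -0.1 kcal/mol.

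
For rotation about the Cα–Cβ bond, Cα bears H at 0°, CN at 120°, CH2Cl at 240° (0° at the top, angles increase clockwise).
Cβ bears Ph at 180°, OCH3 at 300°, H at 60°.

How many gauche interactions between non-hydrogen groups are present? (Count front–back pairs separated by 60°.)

3

Non-H gauche pairs: CN(120°)/Ph(180°); CH2Cl(240°)/Ph(180°); CH2Cl(240°)/OCH3(300°) — 3 interactions.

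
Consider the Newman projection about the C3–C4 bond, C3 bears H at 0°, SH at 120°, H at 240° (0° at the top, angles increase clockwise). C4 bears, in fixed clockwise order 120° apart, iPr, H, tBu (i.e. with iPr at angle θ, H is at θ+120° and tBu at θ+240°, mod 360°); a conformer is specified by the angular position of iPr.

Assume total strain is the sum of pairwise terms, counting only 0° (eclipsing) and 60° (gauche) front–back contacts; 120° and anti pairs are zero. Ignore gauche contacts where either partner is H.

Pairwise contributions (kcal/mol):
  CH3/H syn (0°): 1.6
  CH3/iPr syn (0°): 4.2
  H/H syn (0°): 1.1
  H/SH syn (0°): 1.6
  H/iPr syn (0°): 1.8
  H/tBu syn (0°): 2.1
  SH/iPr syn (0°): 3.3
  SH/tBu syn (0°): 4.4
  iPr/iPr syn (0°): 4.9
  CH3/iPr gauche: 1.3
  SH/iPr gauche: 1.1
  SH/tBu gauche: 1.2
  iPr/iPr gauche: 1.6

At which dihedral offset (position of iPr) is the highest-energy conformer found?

iPr at 0° (eclipsed): H–iPr eclipsed, SH–H eclipsed, H–tBu eclipsed; 1.8 + 1.6 + 2.1 = 5.5 kcal/mol.
iPr at 60° (staggered): SH–iPr gauche; 1.1 = 1.1 kcal/mol.
iPr at 120° (eclipsed): H–tBu eclipsed, SH–iPr eclipsed, H–H eclipsed; 2.1 + 3.3 + 1.1 = 6.5 kcal/mol.
iPr at 180° (staggered): SH–iPr gauche, SH–tBu gauche; 1.1 + 1.2 = 2.3 kcal/mol.
iPr at 240° (eclipsed): H–H eclipsed, SH–tBu eclipsed, H–iPr eclipsed; 1.1 + 4.4 + 1.8 = 7.3 kcal/mol.
iPr at 300° (staggered): SH–tBu gauche; 1.2 = 1.2 kcal/mol.
The maximum (7.3 kcal/mol) occurs with iPr at 240°.

240°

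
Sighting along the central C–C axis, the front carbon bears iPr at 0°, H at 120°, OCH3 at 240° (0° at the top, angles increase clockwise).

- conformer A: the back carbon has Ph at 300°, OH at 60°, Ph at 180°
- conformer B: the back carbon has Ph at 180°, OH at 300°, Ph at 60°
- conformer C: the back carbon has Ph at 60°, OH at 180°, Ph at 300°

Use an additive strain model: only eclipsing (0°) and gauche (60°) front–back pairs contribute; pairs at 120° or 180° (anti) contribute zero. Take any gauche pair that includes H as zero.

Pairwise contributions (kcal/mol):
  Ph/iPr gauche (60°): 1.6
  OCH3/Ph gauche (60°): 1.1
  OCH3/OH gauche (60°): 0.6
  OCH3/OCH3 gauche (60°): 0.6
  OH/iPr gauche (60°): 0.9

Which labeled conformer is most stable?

B

A (staggered): iPr–Ph gauche, iPr–OH gauche, OCH3–Ph gauche, OCH3–Ph gauche; 1.6 + 0.9 + 1.1 + 1.1 = 4.7 kcal/mol.
B (staggered): iPr–OH gauche, iPr–Ph gauche, OCH3–Ph gauche, OCH3–OH gauche; 0.9 + 1.6 + 1.1 + 0.6 = 4.2 kcal/mol.
C (staggered): iPr–Ph gauche, iPr–Ph gauche, OCH3–OH gauche, OCH3–Ph gauche; 1.6 + 1.6 + 0.6 + 1.1 = 4.9 kcal/mol.
B has the lowest total (4.2 kcal/mol).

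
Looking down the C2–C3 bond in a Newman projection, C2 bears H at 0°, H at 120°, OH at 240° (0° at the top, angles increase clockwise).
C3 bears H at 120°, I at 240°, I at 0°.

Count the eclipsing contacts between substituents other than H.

1

Non-H eclipsing pairs: OH(240°)/I(240°) — 1 interaction.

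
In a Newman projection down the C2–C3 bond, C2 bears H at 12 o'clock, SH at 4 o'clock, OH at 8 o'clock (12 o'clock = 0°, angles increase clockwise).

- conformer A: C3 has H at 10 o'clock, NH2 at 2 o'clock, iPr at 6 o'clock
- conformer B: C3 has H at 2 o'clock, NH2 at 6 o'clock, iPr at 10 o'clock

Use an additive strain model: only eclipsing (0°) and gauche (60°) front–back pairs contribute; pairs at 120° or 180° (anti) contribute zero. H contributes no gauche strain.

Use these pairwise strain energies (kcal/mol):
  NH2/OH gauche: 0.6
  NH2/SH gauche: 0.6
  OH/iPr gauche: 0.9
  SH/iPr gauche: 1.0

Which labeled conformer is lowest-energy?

B

A (staggered): SH(120°)/NH2(60°) gauche 0.6; SH(120°)/iPr(180°) gauche 1.0; OH(240°)/iPr(180°) gauche 0.9 → 2.5 kcal/mol.
B (staggered): SH(120°)/NH2(180°) gauche 0.6; OH(240°)/NH2(180°) gauche 0.6; OH(240°)/iPr(300°) gauche 0.9 → 2.1 kcal/mol.
B has the lowest total (2.1 kcal/mol).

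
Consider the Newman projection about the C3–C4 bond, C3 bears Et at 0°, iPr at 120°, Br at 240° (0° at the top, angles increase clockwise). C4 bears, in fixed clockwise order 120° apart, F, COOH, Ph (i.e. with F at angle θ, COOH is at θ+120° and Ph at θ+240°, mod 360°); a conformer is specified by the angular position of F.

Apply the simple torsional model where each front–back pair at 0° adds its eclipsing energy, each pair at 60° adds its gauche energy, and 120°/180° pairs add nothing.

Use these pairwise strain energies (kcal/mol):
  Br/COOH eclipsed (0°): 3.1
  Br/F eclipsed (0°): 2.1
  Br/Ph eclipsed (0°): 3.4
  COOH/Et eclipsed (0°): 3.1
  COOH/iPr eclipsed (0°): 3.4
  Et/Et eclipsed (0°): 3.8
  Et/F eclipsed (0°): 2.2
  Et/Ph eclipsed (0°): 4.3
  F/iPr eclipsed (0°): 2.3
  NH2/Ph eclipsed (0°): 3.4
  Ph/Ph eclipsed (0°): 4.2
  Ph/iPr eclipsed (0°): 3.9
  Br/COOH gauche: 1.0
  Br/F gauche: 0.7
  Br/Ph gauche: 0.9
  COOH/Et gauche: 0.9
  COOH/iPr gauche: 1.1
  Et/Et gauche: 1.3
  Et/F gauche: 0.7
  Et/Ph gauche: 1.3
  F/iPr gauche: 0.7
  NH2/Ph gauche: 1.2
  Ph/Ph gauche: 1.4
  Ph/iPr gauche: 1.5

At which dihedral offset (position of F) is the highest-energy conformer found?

120°

F at 0° (eclipsed): Et(0°)/F(0°) eclipsed 2.2; iPr(120°)/COOH(120°) eclipsed 3.4; Br(240°)/Ph(240°) eclipsed 3.4 → 9.0 kcal/mol.
F at 60° (staggered): Et(0°)/F(60°) gauche 0.7; Et(0°)/Ph(300°) gauche 1.3; iPr(120°)/F(60°) gauche 0.7; iPr(120°)/COOH(180°) gauche 1.1; Br(240°)/COOH(180°) gauche 1.0; Br(240°)/Ph(300°) gauche 0.9 → 5.7 kcal/mol.
F at 120° (eclipsed): Et(0°)/Ph(0°) eclipsed 4.3; iPr(120°)/F(120°) eclipsed 2.3; Br(240°)/COOH(240°) eclipsed 3.1 → 9.7 kcal/mol.
F at 180° (staggered): Et(0°)/COOH(300°) gauche 0.9; Et(0°)/Ph(60°) gauche 1.3; iPr(120°)/F(180°) gauche 0.7; iPr(120°)/Ph(60°) gauche 1.5; Br(240°)/F(180°) gauche 0.7; Br(240°)/COOH(300°) gauche 1.0 → 6.1 kcal/mol.
F at 240° (eclipsed): Et(0°)/COOH(0°) eclipsed 3.1; iPr(120°)/Ph(120°) eclipsed 3.9; Br(240°)/F(240°) eclipsed 2.1 → 9.1 kcal/mol.
F at 300° (staggered): Et(0°)/F(300°) gauche 0.7; Et(0°)/COOH(60°) gauche 0.9; iPr(120°)/COOH(60°) gauche 1.1; iPr(120°)/Ph(180°) gauche 1.5; Br(240°)/F(300°) gauche 0.7; Br(240°)/Ph(180°) gauche 0.9 → 5.8 kcal/mol.
The maximum (9.7 kcal/mol) occurs with F at 120°.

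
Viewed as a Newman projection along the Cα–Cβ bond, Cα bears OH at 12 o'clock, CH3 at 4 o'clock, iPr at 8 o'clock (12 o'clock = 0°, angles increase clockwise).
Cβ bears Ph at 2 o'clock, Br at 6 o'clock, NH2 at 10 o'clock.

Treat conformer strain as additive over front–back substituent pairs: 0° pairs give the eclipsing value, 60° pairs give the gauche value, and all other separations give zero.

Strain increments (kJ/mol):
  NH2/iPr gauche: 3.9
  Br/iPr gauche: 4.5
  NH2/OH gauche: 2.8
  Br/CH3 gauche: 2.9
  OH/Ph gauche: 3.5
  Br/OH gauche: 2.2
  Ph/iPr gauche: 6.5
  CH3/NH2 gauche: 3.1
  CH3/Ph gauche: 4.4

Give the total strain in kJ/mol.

This conformer is staggered. OH at 0° is gauche with Ph at 60° (3.5); OH at 0° is gauche with NH2 at 300° (2.8); CH3 at 120° is gauche with Ph at 60° (4.4); CH3 at 120° is gauche with Br at 180° (2.9); iPr at 240° is gauche with Br at 180° (4.5); iPr at 240° is gauche with NH2 at 300° (3.9). Total 22.0 kJ/mol.

22.0 kJ/mol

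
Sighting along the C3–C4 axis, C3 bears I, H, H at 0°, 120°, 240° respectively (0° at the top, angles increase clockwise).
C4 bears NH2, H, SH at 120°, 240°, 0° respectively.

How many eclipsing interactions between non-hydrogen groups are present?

Non-H eclipsing pairs: I(0°)/SH(0°) — 1 interaction.

1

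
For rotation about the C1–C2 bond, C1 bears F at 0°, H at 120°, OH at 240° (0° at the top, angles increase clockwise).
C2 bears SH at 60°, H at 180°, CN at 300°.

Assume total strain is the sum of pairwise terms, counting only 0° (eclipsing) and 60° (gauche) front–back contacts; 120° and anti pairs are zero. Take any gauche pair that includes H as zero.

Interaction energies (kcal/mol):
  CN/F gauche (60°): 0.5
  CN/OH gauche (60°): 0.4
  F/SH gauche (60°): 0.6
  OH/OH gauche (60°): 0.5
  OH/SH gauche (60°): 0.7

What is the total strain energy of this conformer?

This conformer (staggered): F(0°)/SH(60°) gauche 0.6; F(0°)/CN(300°) gauche 0.5; OH(240°)/CN(300°) gauche 0.4 → 1.5 kcal/mol.

1.5 kcal/mol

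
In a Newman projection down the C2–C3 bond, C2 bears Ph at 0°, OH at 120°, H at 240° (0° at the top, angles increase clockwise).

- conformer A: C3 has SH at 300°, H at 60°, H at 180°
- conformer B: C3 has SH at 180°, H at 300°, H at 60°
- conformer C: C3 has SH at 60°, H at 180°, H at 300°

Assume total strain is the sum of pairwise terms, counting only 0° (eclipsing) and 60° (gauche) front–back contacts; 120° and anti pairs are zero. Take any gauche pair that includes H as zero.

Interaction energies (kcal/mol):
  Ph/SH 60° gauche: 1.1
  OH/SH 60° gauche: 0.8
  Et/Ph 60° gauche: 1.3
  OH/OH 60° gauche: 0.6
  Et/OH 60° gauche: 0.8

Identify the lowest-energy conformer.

B

A is staggered. Ph at 0° is gauche with SH at 300° (1.1). Total 1.1 kcal/mol.
B is staggered. OH at 120° is gauche with SH at 180° (0.8). Total 0.8 kcal/mol.
C is staggered. Ph at 0° is gauche with SH at 60° (1.1); OH at 120° is gauche with SH at 60° (0.8). Total 1.9 kcal/mol.
B has the lowest total (0.8 kcal/mol).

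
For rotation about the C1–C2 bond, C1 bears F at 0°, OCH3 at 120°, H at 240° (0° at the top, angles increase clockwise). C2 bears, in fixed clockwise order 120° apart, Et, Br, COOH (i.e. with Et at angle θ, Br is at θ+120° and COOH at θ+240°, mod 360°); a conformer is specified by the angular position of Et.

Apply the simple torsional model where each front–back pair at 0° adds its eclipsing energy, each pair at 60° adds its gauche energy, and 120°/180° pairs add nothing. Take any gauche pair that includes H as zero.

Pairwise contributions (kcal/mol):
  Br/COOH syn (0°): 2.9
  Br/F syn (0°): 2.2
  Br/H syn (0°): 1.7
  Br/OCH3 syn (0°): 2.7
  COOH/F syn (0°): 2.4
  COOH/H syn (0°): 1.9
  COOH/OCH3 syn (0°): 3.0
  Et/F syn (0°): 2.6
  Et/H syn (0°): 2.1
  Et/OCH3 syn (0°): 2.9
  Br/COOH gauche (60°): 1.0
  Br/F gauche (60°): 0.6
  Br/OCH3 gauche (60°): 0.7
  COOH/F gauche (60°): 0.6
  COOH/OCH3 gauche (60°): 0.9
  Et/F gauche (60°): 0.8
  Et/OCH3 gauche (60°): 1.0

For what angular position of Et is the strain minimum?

Et at 0° (eclipsed): F(0°)/Et(0°) eclipsed 2.6; OCH3(120°)/Br(120°) eclipsed 2.7; H(240°)/COOH(240°) eclipsed 1.9 → 7.2 kcal/mol.
Et at 60° (staggered): F(0°)/Et(60°) gauche 0.8; F(0°)/COOH(300°) gauche 0.6; OCH3(120°)/Et(60°) gauche 1.0; OCH3(120°)/Br(180°) gauche 0.7 → 3.1 kcal/mol.
Et at 120° (eclipsed): F(0°)/COOH(0°) eclipsed 2.4; OCH3(120°)/Et(120°) eclipsed 2.9; H(240°)/Br(240°) eclipsed 1.7 → 7.0 kcal/mol.
Et at 180° (staggered): F(0°)/Br(300°) gauche 0.6; F(0°)/COOH(60°) gauche 0.6; OCH3(120°)/Et(180°) gauche 1.0; OCH3(120°)/COOH(60°) gauche 0.9 → 3.1 kcal/mol.
Et at 240° (eclipsed): F(0°)/Br(0°) eclipsed 2.2; OCH3(120°)/COOH(120°) eclipsed 3.0; H(240°)/Et(240°) eclipsed 2.1 → 7.3 kcal/mol.
Et at 300° (staggered): F(0°)/Et(300°) gauche 0.8; F(0°)/Br(60°) gauche 0.6; OCH3(120°)/Br(60°) gauche 0.7; OCH3(120°)/COOH(180°) gauche 0.9 → 3.0 kcal/mol.
The minimum (3.0 kcal/mol) occurs with Et at 300°.

300°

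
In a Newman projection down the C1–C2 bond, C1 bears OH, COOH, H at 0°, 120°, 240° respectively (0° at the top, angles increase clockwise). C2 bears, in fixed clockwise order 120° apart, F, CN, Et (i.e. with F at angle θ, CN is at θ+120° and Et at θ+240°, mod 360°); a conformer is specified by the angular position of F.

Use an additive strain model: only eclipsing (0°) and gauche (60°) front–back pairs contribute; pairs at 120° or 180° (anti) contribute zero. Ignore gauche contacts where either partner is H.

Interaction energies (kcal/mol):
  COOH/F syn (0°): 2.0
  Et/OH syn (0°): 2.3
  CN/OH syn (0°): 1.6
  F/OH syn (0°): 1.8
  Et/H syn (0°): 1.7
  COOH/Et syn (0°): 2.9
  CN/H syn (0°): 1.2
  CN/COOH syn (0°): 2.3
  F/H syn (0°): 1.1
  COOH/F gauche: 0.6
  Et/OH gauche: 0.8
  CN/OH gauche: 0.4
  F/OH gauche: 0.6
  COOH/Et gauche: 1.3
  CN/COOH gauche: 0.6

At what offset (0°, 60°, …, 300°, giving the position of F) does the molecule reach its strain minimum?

60°

F at 0° (eclipsed): OH(0°)/F(0°) eclipsed 1.8; COOH(120°)/CN(120°) eclipsed 2.3; H(240°)/Et(240°) eclipsed 1.7 → 5.8 kcal/mol.
F at 60° (staggered): OH(0°)/F(60°) gauche 0.6; OH(0°)/Et(300°) gauche 0.8; COOH(120°)/F(60°) gauche 0.6; COOH(120°)/CN(180°) gauche 0.6 → 2.6 kcal/mol.
F at 120° (eclipsed): OH(0°)/Et(0°) eclipsed 2.3; COOH(120°)/F(120°) eclipsed 2.0; H(240°)/CN(240°) eclipsed 1.2 → 5.5 kcal/mol.
F at 180° (staggered): OH(0°)/CN(300°) gauche 0.4; OH(0°)/Et(60°) gauche 0.8; COOH(120°)/F(180°) gauche 0.6; COOH(120°)/Et(60°) gauche 1.3 → 3.1 kcal/mol.
F at 240° (eclipsed): OH(0°)/CN(0°) eclipsed 1.6; COOH(120°)/Et(120°) eclipsed 2.9; H(240°)/F(240°) eclipsed 1.1 → 5.6 kcal/mol.
F at 300° (staggered): OH(0°)/F(300°) gauche 0.6; OH(0°)/CN(60°) gauche 0.4; COOH(120°)/CN(60°) gauche 0.6; COOH(120°)/Et(180°) gauche 1.3 → 2.9 kcal/mol.
The minimum (2.6 kcal/mol) occurs with F at 60°.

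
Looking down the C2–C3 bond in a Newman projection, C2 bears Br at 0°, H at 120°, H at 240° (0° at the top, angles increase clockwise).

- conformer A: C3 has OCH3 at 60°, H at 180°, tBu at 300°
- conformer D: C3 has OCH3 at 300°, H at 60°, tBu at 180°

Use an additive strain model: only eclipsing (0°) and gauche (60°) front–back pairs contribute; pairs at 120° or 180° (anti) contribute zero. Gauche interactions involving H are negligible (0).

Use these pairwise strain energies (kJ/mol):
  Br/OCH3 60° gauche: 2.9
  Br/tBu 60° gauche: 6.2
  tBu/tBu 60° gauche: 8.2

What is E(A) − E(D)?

+6.2 kJ/mol

A (staggered): Br–OCH3 gauche, Br–tBu gauche; 2.9 + 6.2 = 9.1 kJ/mol.
D (staggered): Br–OCH3 gauche; 2.9 = 2.9 kJ/mol.
E(A) − E(D) = 9.1 − 2.9 = +6.2 kJ/mol.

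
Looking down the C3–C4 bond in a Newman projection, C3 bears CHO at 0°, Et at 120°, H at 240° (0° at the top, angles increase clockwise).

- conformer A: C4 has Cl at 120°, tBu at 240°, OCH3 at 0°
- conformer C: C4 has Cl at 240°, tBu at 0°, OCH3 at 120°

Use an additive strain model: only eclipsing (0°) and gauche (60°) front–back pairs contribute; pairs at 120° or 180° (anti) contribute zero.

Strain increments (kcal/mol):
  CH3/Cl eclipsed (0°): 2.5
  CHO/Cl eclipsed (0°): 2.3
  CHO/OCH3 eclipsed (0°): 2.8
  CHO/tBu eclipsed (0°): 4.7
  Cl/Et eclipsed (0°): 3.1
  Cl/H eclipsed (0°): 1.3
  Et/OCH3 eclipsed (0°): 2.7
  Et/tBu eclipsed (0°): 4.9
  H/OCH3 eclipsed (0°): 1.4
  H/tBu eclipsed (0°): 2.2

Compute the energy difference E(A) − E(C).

-0.6 kcal/mol

A (eclipsed): CHO(0°)/OCH3(0°) eclipsed 2.8; Et(120°)/Cl(120°) eclipsed 3.1; H(240°)/tBu(240°) eclipsed 2.2 → 8.1 kcal/mol.
C (eclipsed): CHO(0°)/tBu(0°) eclipsed 4.7; Et(120°)/OCH3(120°) eclipsed 2.7; H(240°)/Cl(240°) eclipsed 1.3 → 8.7 kcal/mol.
E(A) − E(C) = 8.1 − 8.7 = -0.6 kcal/mol.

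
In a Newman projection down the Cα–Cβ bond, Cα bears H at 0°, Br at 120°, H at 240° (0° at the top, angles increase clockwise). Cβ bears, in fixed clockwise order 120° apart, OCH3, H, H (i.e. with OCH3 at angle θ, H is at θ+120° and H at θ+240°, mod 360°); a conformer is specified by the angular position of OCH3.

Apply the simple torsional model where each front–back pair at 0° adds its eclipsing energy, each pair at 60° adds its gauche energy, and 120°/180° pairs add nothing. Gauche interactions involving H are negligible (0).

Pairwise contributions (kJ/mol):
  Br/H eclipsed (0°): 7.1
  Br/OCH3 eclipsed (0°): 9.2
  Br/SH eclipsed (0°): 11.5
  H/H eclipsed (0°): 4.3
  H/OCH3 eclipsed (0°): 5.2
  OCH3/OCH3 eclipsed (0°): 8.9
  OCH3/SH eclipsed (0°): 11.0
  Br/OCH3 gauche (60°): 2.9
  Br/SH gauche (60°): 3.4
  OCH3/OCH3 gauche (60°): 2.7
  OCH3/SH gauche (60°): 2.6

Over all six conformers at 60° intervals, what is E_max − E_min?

17.8 kJ/mol

OCH3 at 0° (eclipsed): H–OCH3 eclipsed, Br–H eclipsed, H–H eclipsed; 5.2 + 7.1 + 4.3 = 16.6 kJ/mol.
OCH3 at 60° (staggered): Br–OCH3 gauche; 2.9 = 2.9 kJ/mol.
OCH3 at 120° (eclipsed): H–H eclipsed, Br–OCH3 eclipsed, H–H eclipsed; 4.3 + 9.2 + 4.3 = 17.8 kJ/mol.
OCH3 at 180° (staggered): Br–OCH3 gauche; 2.9 = 2.9 kJ/mol.
OCH3 at 240° (eclipsed): H–H eclipsed, Br–H eclipsed, H–OCH3 eclipsed; 4.3 + 7.1 + 5.2 = 16.6 kJ/mol.
OCH3 at 300° (staggered): no non-H gauche contacts → 0.0 kJ/mol.
Max at 120° (17.8 kJ/mol), min at 300° (0.0 kJ/mol); barrier = 17.8 kJ/mol.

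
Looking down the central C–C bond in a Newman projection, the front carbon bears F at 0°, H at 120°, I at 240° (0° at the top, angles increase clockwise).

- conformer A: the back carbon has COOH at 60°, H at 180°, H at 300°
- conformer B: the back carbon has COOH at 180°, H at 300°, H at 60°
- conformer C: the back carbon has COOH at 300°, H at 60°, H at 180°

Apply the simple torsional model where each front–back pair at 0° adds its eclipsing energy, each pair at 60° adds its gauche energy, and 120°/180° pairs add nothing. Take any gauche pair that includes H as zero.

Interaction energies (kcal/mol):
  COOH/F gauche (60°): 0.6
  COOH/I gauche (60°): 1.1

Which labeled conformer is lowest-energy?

A

A is staggered. F at 0° is gauche with COOH at 60° (0.6). Total 0.6 kcal/mol.
B is staggered. I at 240° is gauche with COOH at 180° (1.1). Total 1.1 kcal/mol.
C is staggered. F at 0° is gauche with COOH at 300° (0.6); I at 240° is gauche with COOH at 300° (1.1). Total 1.7 kcal/mol.
A has the lowest total (0.6 kcal/mol).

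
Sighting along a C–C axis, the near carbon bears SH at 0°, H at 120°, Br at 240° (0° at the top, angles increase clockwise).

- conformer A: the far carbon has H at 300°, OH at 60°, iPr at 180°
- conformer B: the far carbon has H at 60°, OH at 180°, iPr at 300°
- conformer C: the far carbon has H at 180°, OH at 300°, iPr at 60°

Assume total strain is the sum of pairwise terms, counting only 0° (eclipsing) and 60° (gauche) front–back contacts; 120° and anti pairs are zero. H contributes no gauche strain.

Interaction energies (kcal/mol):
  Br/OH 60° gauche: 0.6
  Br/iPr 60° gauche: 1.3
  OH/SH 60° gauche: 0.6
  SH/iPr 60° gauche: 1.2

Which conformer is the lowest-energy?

A (staggered): SH–OH gauche, Br–iPr gauche; 0.6 + 1.3 = 1.9 kcal/mol.
B (staggered): SH–iPr gauche, Br–OH gauche, Br–iPr gauche; 1.2 + 0.6 + 1.3 = 3.1 kcal/mol.
C (staggered): SH–OH gauche, SH–iPr gauche, Br–OH gauche; 0.6 + 1.2 + 0.6 = 2.4 kcal/mol.
A has the lowest total (1.9 kcal/mol).

A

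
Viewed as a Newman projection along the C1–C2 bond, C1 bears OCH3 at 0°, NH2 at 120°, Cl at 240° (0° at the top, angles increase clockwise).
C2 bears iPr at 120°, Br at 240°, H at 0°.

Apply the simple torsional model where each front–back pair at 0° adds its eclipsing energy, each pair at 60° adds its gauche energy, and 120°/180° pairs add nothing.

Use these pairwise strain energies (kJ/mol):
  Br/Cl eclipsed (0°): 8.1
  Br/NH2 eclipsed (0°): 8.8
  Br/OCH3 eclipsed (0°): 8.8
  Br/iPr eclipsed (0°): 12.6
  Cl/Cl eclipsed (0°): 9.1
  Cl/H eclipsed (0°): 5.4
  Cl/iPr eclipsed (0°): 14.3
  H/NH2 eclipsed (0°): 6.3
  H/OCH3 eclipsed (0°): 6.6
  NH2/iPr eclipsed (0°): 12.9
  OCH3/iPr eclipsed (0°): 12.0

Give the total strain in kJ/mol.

27.6 kJ/mol

This conformer (eclipsed): OCH3–H eclipsed, NH2–iPr eclipsed, Cl–Br eclipsed; 6.6 + 12.9 + 8.1 = 27.6 kJ/mol.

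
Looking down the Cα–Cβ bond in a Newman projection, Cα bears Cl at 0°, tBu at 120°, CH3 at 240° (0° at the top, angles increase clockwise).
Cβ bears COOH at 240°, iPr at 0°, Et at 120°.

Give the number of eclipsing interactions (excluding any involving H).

3

Non-H eclipsing pairs: Cl(0°)/iPr(0°); tBu(120°)/Et(120°); CH3(240°)/COOH(240°) — 3 interactions.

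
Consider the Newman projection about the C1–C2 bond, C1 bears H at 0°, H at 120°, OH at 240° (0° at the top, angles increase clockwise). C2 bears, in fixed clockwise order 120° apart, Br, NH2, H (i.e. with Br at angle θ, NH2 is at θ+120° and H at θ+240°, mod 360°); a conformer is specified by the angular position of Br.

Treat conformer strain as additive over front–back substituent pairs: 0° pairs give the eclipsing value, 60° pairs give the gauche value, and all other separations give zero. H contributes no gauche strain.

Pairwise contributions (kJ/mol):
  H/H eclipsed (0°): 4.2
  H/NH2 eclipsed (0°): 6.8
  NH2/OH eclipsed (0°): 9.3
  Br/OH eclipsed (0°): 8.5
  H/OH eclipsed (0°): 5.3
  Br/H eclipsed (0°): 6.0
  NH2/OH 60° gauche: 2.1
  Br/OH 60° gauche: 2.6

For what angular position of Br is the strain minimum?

Br at 0° (eclipsed): H–Br eclipsed, H–NH2 eclipsed, OH–H eclipsed; 6.0 + 6.8 + 5.3 = 18.1 kJ/mol.
Br at 60° (staggered): OH–NH2 gauche; 2.1 = 2.1 kJ/mol.
Br at 120° (eclipsed): H–H eclipsed, H–Br eclipsed, OH–NH2 eclipsed; 4.2 + 6.0 + 9.3 = 19.5 kJ/mol.
Br at 180° (staggered): OH–Br gauche, OH–NH2 gauche; 2.6 + 2.1 = 4.7 kJ/mol.
Br at 240° (eclipsed): H–NH2 eclipsed, H–H eclipsed, OH–Br eclipsed; 6.8 + 4.2 + 8.5 = 19.5 kJ/mol.
Br at 300° (staggered): OH–Br gauche; 2.6 = 2.6 kJ/mol.
The minimum (2.1 kJ/mol) occurs with Br at 60°.

60°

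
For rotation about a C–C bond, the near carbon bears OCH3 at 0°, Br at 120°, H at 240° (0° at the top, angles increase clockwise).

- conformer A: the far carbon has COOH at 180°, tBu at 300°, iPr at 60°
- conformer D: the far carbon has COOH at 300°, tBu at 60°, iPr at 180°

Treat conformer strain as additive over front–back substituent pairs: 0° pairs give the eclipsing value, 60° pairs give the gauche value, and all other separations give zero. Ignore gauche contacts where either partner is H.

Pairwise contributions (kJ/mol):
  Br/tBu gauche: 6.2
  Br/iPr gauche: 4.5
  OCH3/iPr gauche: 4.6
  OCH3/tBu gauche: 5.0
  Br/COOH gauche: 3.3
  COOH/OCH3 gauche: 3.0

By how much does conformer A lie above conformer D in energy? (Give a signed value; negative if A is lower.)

A (staggered): OCH3–tBu gauche, OCH3–iPr gauche, Br–COOH gauche, Br–iPr gauche; 5.0 + 4.6 + 3.3 + 4.5 = 17.4 kJ/mol.
D (staggered): OCH3–COOH gauche, OCH3–tBu gauche, Br–tBu gauche, Br–iPr gauche; 3.0 + 5.0 + 6.2 + 4.5 = 18.7 kJ/mol.
E(A) − E(D) = 17.4 − 18.7 = -1.3 kJ/mol.

-1.3 kJ/mol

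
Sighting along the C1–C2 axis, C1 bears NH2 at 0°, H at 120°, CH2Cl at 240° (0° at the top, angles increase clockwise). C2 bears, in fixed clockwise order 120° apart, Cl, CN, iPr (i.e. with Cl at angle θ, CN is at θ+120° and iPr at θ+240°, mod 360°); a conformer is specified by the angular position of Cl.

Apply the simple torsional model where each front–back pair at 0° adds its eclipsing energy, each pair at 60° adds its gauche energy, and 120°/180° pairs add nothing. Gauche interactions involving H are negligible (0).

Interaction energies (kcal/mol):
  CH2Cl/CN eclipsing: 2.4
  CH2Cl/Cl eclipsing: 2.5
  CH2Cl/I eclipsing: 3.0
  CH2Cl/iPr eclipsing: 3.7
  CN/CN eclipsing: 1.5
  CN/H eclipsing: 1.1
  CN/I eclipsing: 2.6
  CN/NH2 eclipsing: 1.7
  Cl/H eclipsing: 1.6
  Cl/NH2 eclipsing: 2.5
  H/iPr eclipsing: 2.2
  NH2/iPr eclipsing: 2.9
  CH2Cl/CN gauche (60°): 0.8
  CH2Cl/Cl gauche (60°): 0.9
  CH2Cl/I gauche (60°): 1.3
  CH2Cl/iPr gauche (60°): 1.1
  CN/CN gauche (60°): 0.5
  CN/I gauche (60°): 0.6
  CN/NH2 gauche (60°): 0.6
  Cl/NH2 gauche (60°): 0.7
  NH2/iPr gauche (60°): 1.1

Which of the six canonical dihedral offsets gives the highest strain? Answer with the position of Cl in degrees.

Cl at 0° (eclipsed): NH2(0°)/Cl(0°) eclipsed 2.5; H(120°)/CN(120°) eclipsed 1.1; CH2Cl(240°)/iPr(240°) eclipsed 3.7 → 7.3 kcal/mol.
Cl at 60° (staggered): NH2(0°)/Cl(60°) gauche 0.7; NH2(0°)/iPr(300°) gauche 1.1; CH2Cl(240°)/CN(180°) gauche 0.8; CH2Cl(240°)/iPr(300°) gauche 1.1 → 3.7 kcal/mol.
Cl at 120° (eclipsed): NH2(0°)/iPr(0°) eclipsed 2.9; H(120°)/Cl(120°) eclipsed 1.6; CH2Cl(240°)/CN(240°) eclipsed 2.4 → 6.9 kcal/mol.
Cl at 180° (staggered): NH2(0°)/CN(300°) gauche 0.6; NH2(0°)/iPr(60°) gauche 1.1; CH2Cl(240°)/Cl(180°) gauche 0.9; CH2Cl(240°)/CN(300°) gauche 0.8 → 3.4 kcal/mol.
Cl at 240° (eclipsed): NH2(0°)/CN(0°) eclipsed 1.7; H(120°)/iPr(120°) eclipsed 2.2; CH2Cl(240°)/Cl(240°) eclipsed 2.5 → 6.4 kcal/mol.
Cl at 300° (staggered): NH2(0°)/Cl(300°) gauche 0.7; NH2(0°)/CN(60°) gauche 0.6; CH2Cl(240°)/Cl(300°) gauche 0.9; CH2Cl(240°)/iPr(180°) gauche 1.1 → 3.3 kcal/mol.
The maximum (7.3 kcal/mol) occurs with Cl at 0°.

0°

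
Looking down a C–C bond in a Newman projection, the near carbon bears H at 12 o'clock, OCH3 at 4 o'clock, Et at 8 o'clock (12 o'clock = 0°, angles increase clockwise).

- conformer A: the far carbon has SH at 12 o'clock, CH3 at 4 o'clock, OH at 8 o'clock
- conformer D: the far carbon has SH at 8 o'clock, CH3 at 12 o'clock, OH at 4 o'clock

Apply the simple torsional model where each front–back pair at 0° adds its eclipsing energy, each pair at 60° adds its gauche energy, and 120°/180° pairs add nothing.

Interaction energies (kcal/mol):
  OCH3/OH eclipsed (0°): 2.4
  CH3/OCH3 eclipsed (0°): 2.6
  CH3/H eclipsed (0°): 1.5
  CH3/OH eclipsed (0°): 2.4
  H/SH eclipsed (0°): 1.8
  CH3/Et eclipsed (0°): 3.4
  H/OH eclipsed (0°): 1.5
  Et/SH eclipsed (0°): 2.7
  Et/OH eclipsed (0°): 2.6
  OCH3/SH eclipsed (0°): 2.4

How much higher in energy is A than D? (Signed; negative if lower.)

+0.4 kcal/mol

A (eclipsed): H–SH eclipsed, OCH3–CH3 eclipsed, Et–OH eclipsed; 1.8 + 2.6 + 2.6 = 7.0 kcal/mol.
D (eclipsed): H–CH3 eclipsed, OCH3–OH eclipsed, Et–SH eclipsed; 1.5 + 2.4 + 2.7 = 6.6 kcal/mol.
E(A) − E(D) = 7.0 − 6.6 = +0.4 kcal/mol.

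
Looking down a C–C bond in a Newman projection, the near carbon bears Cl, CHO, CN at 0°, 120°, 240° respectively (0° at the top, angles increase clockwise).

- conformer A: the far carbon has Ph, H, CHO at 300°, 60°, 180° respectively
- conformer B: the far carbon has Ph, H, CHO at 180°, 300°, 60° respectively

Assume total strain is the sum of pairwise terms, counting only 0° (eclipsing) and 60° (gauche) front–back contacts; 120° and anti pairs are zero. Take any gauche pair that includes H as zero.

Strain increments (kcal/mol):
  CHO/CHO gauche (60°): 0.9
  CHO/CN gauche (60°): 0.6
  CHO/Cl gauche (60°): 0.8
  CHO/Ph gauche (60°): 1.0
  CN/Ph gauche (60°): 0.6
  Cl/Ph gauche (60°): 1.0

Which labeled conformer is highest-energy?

A (staggered): Cl(0°)/Ph(300°) gauche 1.0; CHO(120°)/CHO(180°) gauche 0.9; CN(240°)/Ph(300°) gauche 0.6; CN(240°)/CHO(180°) gauche 0.6 → 3.1 kcal/mol.
B (staggered): Cl(0°)/CHO(60°) gauche 0.8; CHO(120°)/Ph(180°) gauche 1.0; CHO(120°)/CHO(60°) gauche 0.9; CN(240°)/Ph(180°) gauche 0.6 → 3.3 kcal/mol.
B has the highest total (3.3 kcal/mol).

B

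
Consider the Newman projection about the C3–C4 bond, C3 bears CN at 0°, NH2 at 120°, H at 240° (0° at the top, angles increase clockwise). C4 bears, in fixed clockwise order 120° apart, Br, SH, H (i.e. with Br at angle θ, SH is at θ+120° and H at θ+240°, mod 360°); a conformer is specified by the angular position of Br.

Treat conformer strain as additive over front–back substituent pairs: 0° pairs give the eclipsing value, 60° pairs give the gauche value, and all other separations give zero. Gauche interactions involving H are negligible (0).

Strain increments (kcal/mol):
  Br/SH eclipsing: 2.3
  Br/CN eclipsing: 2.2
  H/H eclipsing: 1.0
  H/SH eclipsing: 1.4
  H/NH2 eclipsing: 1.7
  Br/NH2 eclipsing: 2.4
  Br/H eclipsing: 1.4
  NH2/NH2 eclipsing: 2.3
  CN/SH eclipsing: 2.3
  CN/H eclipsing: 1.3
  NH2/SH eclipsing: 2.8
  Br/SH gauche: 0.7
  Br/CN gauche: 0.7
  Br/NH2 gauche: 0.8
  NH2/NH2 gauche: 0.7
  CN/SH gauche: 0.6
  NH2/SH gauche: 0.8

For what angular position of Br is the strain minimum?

Br at 0° (eclipsed): CN–Br eclipsed, NH2–SH eclipsed, H–H eclipsed; 2.2 + 2.8 + 1.0 = 6.0 kcal/mol.
Br at 60° (staggered): CN–Br gauche, NH2–Br gauche, NH2–SH gauche; 0.7 + 0.8 + 0.8 = 2.3 kcal/mol.
Br at 120° (eclipsed): CN–H eclipsed, NH2–Br eclipsed, H–SH eclipsed; 1.3 + 2.4 + 1.4 = 5.1 kcal/mol.
Br at 180° (staggered): CN–SH gauche, NH2–Br gauche; 0.6 + 0.8 = 1.4 kcal/mol.
Br at 240° (eclipsed): CN–SH eclipsed, NH2–H eclipsed, H–Br eclipsed; 2.3 + 1.7 + 1.4 = 5.4 kcal/mol.
Br at 300° (staggered): CN–Br gauche, CN–SH gauche, NH2–SH gauche; 0.7 + 0.6 + 0.8 = 2.1 kcal/mol.
The minimum (1.4 kcal/mol) occurs with Br at 180°.

180°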